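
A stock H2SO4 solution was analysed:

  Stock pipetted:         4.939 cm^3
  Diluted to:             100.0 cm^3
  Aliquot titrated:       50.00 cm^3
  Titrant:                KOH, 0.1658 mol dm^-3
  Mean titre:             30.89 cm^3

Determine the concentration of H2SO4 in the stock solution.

H2SO4 + 2 KOH → K2SO4 + 2 H2O
n(KOH) = 0.03089 × 0.1658 = 5.122 × 10^-3 mol
From the 1:2 ratio, n(H2SO4) in the aliquot = 1/2 × 5.122 × 10^-3 = 2.561 × 10^-3 mol
[H2SO4]_dilute = 2.561 × 10^-3 / 0.05000 = 0.05122 mol/L
Dilution factor = 100.0 / 4.939 = 20.25
[H2SO4]_stock = 0.05122 × 20.25 = 1.037 mol/L

1.037 mol/L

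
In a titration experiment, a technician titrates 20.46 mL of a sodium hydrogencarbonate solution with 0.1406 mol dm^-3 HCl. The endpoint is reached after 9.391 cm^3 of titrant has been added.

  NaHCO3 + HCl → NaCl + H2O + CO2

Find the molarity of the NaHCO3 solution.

n(HCl) = 0.009391 L × 0.1406 mol/L = 1.320 × 10^-3 mol
n(NaHCO3) = 1.320 × 10^-3 mol (1:1 mole ratio)
[NaHCO3] = 1.320 × 10^-3 mol / 0.02046 L = 0.06453 mol/L

0.06453 mol/L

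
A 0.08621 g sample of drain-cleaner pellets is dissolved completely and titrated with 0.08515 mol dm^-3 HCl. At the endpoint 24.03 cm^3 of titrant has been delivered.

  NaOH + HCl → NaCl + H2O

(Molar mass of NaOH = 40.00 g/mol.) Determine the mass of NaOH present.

n(HCl) = 0.02403 L × 0.08515 mol/L = 2.046 × 10^-3 mol
n(NaOH) = 2.046 × 10^-3 mol (1:1 ratio)
mass of NaOH = 2.046 × 10^-3 × 40.00 g/mol = 0.08185 g

0.08185 g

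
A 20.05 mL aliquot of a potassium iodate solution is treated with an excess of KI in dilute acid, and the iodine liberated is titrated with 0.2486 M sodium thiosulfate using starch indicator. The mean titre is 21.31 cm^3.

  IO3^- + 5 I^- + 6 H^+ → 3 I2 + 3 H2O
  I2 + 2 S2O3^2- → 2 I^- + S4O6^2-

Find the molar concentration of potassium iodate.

0.04404 M

n(S2O3^2-) = 0.02131 × 0.2486 = 5.298 × 10^-3 mol
n(I2) = n(S2O3^2-)/2 = 2.649 × 10^-3 mol
From the 1:3 ratio, n(IO3^-) in the aliquot = 1/3 × 2.649 × 10^-3 = 8.829 × 10^-4 mol
[IO3^-] = 8.829 × 10^-4 / 0.02005 = 0.04404 mol/L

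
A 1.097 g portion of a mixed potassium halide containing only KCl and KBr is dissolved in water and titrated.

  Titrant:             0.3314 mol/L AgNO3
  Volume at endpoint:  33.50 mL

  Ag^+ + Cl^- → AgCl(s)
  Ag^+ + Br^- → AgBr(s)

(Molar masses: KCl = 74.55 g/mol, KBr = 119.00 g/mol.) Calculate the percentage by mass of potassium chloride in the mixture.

n(AgNO3) = 0.03350 × 0.3314 = 0.01110 mol
Let x = n(KCl), y = n(KBr).
Titrant: 1x + 1y = 0.01110;  mass: 74.55x + 119.00y = 1.097
Solving, x = 5.042 × 10^-3 mol, y = 6.060 × 10^-3 mol
mass of KCl = 5.042 × 10^-3 × 74.55 = 0.3759 g
% KCl = 0.3759 / 1.097 × 100 = 34.27 %

34.27 %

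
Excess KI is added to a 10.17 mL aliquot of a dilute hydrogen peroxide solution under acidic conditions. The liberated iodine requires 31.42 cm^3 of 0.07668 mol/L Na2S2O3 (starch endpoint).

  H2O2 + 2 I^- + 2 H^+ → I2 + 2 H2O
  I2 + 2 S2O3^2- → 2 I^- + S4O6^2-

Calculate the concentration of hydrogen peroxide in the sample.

0.1185 mol/L

n(S2O3^2-) = 0.03142 × 0.07668 = 2.409 × 10^-3 mol
n(I2) = n(S2O3^2-)/2 = 1.205 × 10^-3 mol
n(H2O2) in the aliquot = 1.205 × 10^-3 mol (1:1 ratio)
[H2O2] = 1.205 × 10^-3 / 0.01017 = 0.1185 mol/L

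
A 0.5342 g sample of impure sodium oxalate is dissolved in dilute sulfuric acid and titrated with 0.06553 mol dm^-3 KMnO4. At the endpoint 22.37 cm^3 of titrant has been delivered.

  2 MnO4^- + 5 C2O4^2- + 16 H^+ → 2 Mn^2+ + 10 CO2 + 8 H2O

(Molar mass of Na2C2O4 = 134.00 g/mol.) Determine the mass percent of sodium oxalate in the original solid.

n(KMnO4) = 0.02237 L × 0.06553 mol/L = 1.466 × 10^-3 mol
From the 5:2 ratio, n(Na2C2O4) = 5/2 × 1.466 × 10^-3 = 3.665 × 10^-3 mol
mass of Na2C2O4 = 3.665 × 10^-3 × 134.00 g/mol = 0.4911 g
% Na2C2O4 = 0.4911 / 0.5342 × 100 = 91.93 %

91.93 %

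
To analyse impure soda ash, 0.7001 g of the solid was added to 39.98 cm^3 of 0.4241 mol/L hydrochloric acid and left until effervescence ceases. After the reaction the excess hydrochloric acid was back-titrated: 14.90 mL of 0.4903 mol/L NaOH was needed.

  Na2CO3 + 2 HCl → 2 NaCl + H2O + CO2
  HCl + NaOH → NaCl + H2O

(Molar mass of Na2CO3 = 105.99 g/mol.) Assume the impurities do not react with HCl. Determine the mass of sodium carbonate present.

n(HCl) added = 0.03998 × 0.4241 = 0.01696 mol
n(NaOH) used in back-titration = 0.01490 × 0.4903 = 7.305 × 10^-3 mol
n(HCl) left over = 7.305 × 10^-3 mol (1:1 ratio)
n(HCl) consumed by analyte = 0.01696 − 7.305 × 10^-3 = 9.650 × 10^-3 mol
From the 1:2 ratio, n(Na2CO3) = 1/2 × 9.650 × 10^-3 = 4.825 × 10^-3 mol
mass of Na2CO3 = 4.825 × 10^-3 × 105.99 = 0.5114 g

0.5114 g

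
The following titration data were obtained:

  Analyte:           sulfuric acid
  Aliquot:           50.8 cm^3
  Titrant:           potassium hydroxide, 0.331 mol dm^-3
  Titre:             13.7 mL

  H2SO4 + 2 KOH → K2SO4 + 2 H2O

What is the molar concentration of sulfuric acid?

n(KOH) = 0.0137 L × 0.331 mol/L = 4.53 × 10^-3 mol
From the 1:2 mole ratio, n(H2SO4) = 1/2 × 4.53 × 10^-3 = 2.27 × 10^-3 mol
[H2SO4] = 2.27 × 10^-3 mol / 0.0508 L = 0.0446 mol/L

0.0446 mol/L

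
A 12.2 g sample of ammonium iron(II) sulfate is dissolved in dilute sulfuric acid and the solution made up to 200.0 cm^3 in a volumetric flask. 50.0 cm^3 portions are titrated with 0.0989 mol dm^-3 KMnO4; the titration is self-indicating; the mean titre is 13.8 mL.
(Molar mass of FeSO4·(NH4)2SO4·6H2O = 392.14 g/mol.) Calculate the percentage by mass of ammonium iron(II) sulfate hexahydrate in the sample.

87.7 %

MnO4^- + 5 Fe^2+ + 8 H^+ → Mn^2+ + 5 Fe^3+ + 4 H2O
n(KMnO4) per titration = 0.0138 × 0.0989 = 1.36 × 10^-3 mol
From the 5:1 ratio, n(FeSO4·(NH4)2SO4·6H2O) in each aliquot = 5/1 × 1.36 × 10^-3 = 6.82 × 10^-3 mol
n(FeSO4·(NH4)2SO4·6H2O) in the whole flask = 6.82 × 10^-3 × 200.0/50.0 = 0.0273 mol
mass of FeSO4·(NH4)2SO4·6H2O = 0.0273 × 392.14 = 10.7 g
% FeSO4·(NH4)2SO4·6H2O = 10.7 / 12.2 × 100 = 87.7 %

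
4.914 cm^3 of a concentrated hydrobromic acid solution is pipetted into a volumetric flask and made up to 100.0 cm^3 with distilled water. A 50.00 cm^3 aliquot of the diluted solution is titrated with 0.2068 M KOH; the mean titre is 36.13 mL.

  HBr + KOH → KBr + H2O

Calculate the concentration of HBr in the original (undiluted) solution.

3.041 M

n(KOH) = 0.03613 × 0.2068 = 7.472 × 10^-3 mol
n(HBr) in the aliquot = 7.472 × 10^-3 mol (1:1 ratio)
[HBr]_dilute = 7.472 × 10^-3 / 0.05000 = 0.1494 mol/L
Dilution factor = 100.0 / 4.914 = 20.35
[HBr]_stock = 0.1494 × 20.35 = 3.041 mol/L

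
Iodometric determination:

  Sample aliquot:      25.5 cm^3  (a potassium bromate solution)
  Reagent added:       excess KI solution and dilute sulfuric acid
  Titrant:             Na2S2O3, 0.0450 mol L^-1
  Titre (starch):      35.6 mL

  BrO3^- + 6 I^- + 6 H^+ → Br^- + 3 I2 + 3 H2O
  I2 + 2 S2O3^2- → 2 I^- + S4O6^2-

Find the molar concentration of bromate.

n(S2O3^2-) = 0.0356 × 0.0450 = 1.60 × 10^-3 mol
n(I2) = n(S2O3^2-)/2 = 8.01 × 10^-4 mol
From the 1:3 ratio, n(BrO3^-) in the aliquot = 1/3 × 8.01 × 10^-4 = 2.67 × 10^-4 mol
[BrO3^-] = 2.67 × 10^-4 / 0.0255 = 0.0105 mol/L

0.0105 mol/L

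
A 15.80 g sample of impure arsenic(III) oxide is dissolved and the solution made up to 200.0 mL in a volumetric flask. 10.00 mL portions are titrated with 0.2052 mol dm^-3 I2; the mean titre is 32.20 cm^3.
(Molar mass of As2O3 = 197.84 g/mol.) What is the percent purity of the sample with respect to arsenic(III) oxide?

As2O3 + 2 I2 + 2 H2O → As2O5 + 4 HI
n(I2) per titration = 0.03220 × 0.2052 = 6.607 × 10^-3 mol
From the 1:2 ratio, n(As2O3) in each aliquot = 1/2 × 6.607 × 10^-3 = 3.304 × 10^-3 mol
n(As2O3) in the whole flask = 3.304 × 10^-3 × 200.0/10.00 = 0.06607 mol
mass of As2O3 = 0.06607 × 197.84 = 13.07 g
% As2O3 = 13.07 / 15.80 × 100 = 82.74 %

82.74 %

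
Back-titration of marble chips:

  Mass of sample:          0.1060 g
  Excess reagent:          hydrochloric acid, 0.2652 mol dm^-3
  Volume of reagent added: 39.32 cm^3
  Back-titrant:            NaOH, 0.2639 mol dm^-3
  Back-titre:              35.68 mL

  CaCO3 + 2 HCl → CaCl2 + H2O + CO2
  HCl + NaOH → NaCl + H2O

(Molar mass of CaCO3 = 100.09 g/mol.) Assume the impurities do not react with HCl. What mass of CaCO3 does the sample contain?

n(HCl) added = 0.03932 × 0.2652 = 0.01043 mol
n(NaOH) used in back-titration = 0.03568 × 0.2639 = 9.416 × 10^-3 mol
n(HCl) left over = 9.416 × 10^-3 mol (1:1 ratio)
n(HCl) consumed by analyte = 0.01043 − 9.416 × 10^-3 = 1.012 × 10^-3 mol
From the 1:2 ratio, n(CaCO3) = 1/2 × 1.012 × 10^-3 = 5.059 × 10^-4 mol
mass of CaCO3 = 5.059 × 10^-4 × 100.09 = 0.05063 g

0.05063 g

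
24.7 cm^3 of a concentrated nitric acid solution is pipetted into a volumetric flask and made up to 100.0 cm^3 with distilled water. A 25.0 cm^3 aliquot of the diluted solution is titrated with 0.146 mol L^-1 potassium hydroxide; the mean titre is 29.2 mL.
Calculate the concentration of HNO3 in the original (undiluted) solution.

HNO3 + KOH → KNO3 + H2O
n(KOH) = 0.0292 × 0.146 = 4.26 × 10^-3 mol
n(HNO3) in the aliquot = 4.26 × 10^-3 mol (1:1 ratio)
[HNO3]_dilute = 4.26 × 10^-3 / 0.0250 = 0.171 mol/L
Dilution factor = 100.0 / 24.7 = 4.049
[HNO3]_stock = 0.171 × 4.049 = 0.690 mol/L

0.690 mol/L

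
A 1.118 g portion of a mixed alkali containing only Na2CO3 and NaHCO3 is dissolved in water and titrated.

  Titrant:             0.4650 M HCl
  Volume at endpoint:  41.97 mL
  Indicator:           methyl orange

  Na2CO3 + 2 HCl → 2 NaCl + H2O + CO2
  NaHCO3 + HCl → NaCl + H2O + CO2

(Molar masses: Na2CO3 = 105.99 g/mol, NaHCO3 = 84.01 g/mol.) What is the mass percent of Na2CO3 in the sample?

n(HCl) = 0.04197 × 0.4650 = 0.01952 mol
Let x = n(Na2CO3), y = n(NaHCO3).
Titrant: 2x + 1y = 0.01952;  mass: 105.99x + 84.01y = 1.118
Solving, x = 8.408 × 10^-3 mol, y = 2.700 × 10^-3 mol
mass of Na2CO3 = 8.408 × 10^-3 × 105.99 = 0.8912 g
% Na2CO3 = 0.8912 / 1.118 × 100 = 79.71 %

79.71 %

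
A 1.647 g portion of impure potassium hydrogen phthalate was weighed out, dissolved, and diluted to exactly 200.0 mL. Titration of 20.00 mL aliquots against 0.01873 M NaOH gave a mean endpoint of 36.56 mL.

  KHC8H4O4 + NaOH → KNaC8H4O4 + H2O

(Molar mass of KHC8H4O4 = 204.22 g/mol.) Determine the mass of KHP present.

1.398 g

n(NaOH) per titration = 0.03656 × 0.01873 = 6.848 × 10^-4 mol
n(KHC8H4O4) in each aliquot = 6.848 × 10^-4 mol (1:1 ratio)
n(KHC8H4O4) in the whole flask = 6.848 × 10^-4 × 200.0/20.00 = 6.848 × 10^-3 mol
mass of KHC8H4O4 = 6.848 × 10^-3 × 204.22 = 1.398 g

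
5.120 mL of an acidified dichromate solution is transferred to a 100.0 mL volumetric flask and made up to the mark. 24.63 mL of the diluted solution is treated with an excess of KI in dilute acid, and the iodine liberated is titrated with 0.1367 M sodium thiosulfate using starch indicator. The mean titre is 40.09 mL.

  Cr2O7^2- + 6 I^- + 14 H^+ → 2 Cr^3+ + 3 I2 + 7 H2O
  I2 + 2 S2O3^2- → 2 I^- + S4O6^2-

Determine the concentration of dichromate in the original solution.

n(S2O3^2-) = 0.04009 × 0.1367 = 5.480 × 10^-3 mol
n(I2) = n(S2O3^2-)/2 = 2.740 × 10^-3 mol
From the 1:3 ratio, n(Cr2O7^2-) in the aliquot = 1/3 × 2.740 × 10^-3 = 9.134 × 10^-4 mol
[Cr2O7^2-]_dilute = 9.134 × 10^-4 / 0.02463 = 0.03708 mol/L
[Cr2O7^2-]_original = 0.03708 × 100.0/5.120 = 0.7243 mol/L

0.7243 M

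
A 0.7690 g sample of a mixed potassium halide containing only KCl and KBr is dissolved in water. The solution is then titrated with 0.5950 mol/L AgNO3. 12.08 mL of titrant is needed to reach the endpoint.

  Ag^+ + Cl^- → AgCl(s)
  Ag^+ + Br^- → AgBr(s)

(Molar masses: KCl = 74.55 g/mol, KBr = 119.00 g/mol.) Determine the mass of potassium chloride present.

0.1448 g

n(AgNO3) = 0.01208 × 0.5950 = 7.188 × 10^-3 mol
Let x = n(KCl), y = n(KBr).
Titrant: 1x + 1y = 7.188 × 10^-3;  mass: 74.55x + 119.00y = 0.7690
Solving, x = 1.942 × 10^-3 mol, y = 5.246 × 10^-3 mol
mass of KCl = 1.942 × 10^-3 × 74.55 = 0.1448 g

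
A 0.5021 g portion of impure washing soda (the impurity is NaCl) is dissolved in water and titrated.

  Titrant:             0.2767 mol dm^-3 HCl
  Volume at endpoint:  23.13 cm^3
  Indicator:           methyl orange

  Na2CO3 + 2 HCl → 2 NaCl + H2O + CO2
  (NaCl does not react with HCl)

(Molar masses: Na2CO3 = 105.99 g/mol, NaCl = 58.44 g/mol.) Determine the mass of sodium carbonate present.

n(HCl) = 0.02313 × 0.2767 = 6.400 × 10^-3 mol
Let x = n(Na2CO3), y = n(NaCl).
Titrant: 2x = 6.400 × 10^-3;  mass: 105.99x + 58.44y = 0.5021
Solving, x = 3.200 × 10^-3 mol, y = 2.788 × 10^-3 mol
mass of Na2CO3 = 3.200 × 10^-3 × 105.99 = 0.3392 g

0.3392 g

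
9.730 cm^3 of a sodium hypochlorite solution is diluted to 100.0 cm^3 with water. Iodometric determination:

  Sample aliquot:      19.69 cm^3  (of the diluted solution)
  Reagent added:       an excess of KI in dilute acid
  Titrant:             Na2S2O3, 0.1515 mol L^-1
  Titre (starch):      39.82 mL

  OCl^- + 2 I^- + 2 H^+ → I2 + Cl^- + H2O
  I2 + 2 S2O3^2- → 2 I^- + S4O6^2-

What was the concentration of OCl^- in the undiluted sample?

n(S2O3^2-) = 0.03982 × 0.1515 = 6.033 × 10^-3 mol
n(I2) = n(S2O3^2-)/2 = 3.016 × 10^-3 mol
n(OCl^-) in the aliquot = 3.016 × 10^-3 mol (1:1 ratio)
[OCl^-]_dilute = 3.016 × 10^-3 / 0.01969 = 0.1532 mol/L
[OCl^-]_original = 0.1532 × 100.0/9.730 = 1.574 mol/L

1.574 mol/L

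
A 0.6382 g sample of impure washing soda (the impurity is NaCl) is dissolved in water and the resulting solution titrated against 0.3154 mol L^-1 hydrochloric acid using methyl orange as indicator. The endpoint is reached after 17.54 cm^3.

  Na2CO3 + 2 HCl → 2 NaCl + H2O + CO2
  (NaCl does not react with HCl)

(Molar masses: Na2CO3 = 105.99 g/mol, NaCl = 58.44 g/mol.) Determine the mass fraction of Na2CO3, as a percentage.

45.94 %

n(HCl) = 0.01754 × 0.3154 = 5.532 × 10^-3 mol
Let x = n(Na2CO3), y = n(NaCl).
Titrant: 2x = 5.532 × 10^-3;  mass: 105.99x + 58.44y = 0.6382
Solving, x = 2.766 × 10^-3 mol, y = 5.904 × 10^-3 mol
mass of Na2CO3 = 2.766 × 10^-3 × 105.99 = 0.2932 g
% Na2CO3 = 0.2932 / 0.6382 × 100 = 45.94 %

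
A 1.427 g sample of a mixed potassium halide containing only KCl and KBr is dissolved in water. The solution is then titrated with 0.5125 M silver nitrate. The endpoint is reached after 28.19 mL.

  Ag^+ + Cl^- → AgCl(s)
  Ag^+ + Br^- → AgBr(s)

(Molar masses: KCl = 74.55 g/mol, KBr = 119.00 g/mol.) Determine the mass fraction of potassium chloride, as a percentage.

n(AgNO3) = 0.02819 × 0.5125 = 0.01445 mol
Let x = n(KCl), y = n(KBr).
Titrant: 1x + 1y = 0.01445;  mass: 74.55x + 119.00y = 1.427
Solving, x = 6.575 × 10^-3 mol, y = 7.873 × 10^-3 mol
mass of KCl = 6.575 × 10^-3 × 74.55 = 0.4901 g
% KCl = 0.4901 / 1.427 × 100 = 34.35 %

34.35 %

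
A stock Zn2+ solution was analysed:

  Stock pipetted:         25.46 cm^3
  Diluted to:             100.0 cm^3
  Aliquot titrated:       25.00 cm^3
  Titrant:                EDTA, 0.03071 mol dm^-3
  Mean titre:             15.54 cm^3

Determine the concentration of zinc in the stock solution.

Zn^2+ + EDTA^4- → [Zn(EDTA)]^2-
n(EDTA) = 0.01554 × 0.03071 = 4.772 × 10^-4 mol
n(Zn2+) in the aliquot = 4.772 × 10^-4 mol (1:1 ratio)
[Zn2+]_dilute = 4.772 × 10^-4 / 0.02500 = 0.01909 mol/L
Dilution factor = 100.0 / 25.46 = 3.928
[Zn2+]_stock = 0.01909 × 3.928 = 0.07498 mol/L

0.07498 mol/L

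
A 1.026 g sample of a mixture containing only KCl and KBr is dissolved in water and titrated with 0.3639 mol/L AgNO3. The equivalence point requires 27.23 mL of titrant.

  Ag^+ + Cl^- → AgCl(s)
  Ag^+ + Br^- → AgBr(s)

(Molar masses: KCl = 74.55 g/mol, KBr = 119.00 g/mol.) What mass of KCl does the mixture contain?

n(AgNO3) = 0.02723 × 0.3639 = 9.909 × 10^-3 mol
Let x = n(KCl), y = n(KBr).
Titrant: 1x + 1y = 9.909 × 10^-3;  mass: 74.55x + 119.00y = 1.026
Solving, x = 3.446 × 10^-3 mol, y = 6.463 × 10^-3 mol
mass of KCl = 3.446 × 10^-3 × 74.55 = 0.2569 g

0.2569 g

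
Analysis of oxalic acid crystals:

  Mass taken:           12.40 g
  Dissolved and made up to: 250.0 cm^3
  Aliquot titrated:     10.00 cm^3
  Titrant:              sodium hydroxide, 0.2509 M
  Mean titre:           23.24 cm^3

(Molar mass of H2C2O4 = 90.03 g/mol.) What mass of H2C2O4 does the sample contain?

6.562 g

H2C2O4 + 2 NaOH → Na2C2O4 + 2 H2O
n(NaOH) per titration = 0.02324 × 0.2509 = 5.831 × 10^-3 mol
From the 1:2 ratio, n(H2C2O4) in each aliquot = 1/2 × 5.831 × 10^-3 = 2.915 × 10^-3 mol
n(H2C2O4) in the whole flask = 2.915 × 10^-3 × 250.0/10.00 = 0.07289 mol
mass of H2C2O4 = 0.07289 × 90.03 = 6.562 g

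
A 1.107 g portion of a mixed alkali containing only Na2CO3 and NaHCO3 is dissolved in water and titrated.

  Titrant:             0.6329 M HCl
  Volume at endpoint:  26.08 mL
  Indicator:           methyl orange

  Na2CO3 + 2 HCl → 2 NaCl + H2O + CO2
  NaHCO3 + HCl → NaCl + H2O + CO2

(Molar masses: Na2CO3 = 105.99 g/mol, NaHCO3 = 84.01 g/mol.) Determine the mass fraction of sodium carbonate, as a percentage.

n(HCl) = 0.02608 × 0.6329 = 0.01651 mol
Let x = n(Na2CO3), y = n(NaHCO3).
Titrant: 2x + 1y = 0.01651;  mass: 105.99x + 84.01y = 1.107
Solving, x = 4.509 × 10^-3 mol, y = 7.489 × 10^-3 mol
mass of Na2CO3 = 4.509 × 10^-3 × 105.99 = 0.4779 g
% Na2CO3 = 0.4779 / 1.107 × 100 = 43.17 %

43.17 %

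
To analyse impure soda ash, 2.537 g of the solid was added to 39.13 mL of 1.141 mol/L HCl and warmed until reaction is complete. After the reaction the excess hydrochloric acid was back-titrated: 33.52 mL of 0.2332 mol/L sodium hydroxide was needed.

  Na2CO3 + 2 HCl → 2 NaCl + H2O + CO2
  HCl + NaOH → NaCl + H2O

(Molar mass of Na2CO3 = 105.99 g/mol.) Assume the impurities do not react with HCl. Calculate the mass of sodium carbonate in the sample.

1.952 g

n(HCl) added = 0.03913 × 1.141 = 0.04465 mol
n(NaOH) used in back-titration = 0.03352 × 0.2332 = 7.817 × 10^-3 mol
n(HCl) left over = 7.817 × 10^-3 mol (1:1 ratio)
n(HCl) consumed by analyte = 0.04465 − 7.817 × 10^-3 = 0.03683 mol
From the 1:2 ratio, n(Na2CO3) = 1/2 × 0.03683 = 0.01842 mol
mass of Na2CO3 = 0.01842 × 105.99 = 1.952 g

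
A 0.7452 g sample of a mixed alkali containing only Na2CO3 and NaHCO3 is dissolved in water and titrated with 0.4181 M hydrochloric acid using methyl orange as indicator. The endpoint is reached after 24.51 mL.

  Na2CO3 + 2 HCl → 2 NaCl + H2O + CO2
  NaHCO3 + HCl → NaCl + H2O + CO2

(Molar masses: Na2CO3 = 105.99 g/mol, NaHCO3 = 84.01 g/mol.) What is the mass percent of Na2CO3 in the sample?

26.53 %

n(HCl) = 0.02451 × 0.4181 = 0.01025 mol
Let x = n(Na2CO3), y = n(NaHCO3).
Titrant: 2x + 1y = 0.01025;  mass: 105.99x + 84.01y = 0.7452
Solving, x = 1.865 × 10^-3 mol, y = 6.517 × 10^-3 mol
mass of Na2CO3 = 1.865 × 10^-3 × 105.99 = 0.1977 g
% Na2CO3 = 0.1977 / 0.7452 × 100 = 26.53 %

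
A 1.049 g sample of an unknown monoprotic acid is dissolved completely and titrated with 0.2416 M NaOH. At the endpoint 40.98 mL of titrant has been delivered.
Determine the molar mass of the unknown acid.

n(NaOH) = 0.04098 L × 0.2416 mol/L = 9.901 × 10^-3 mol
n(HA) = 9.901 × 10^-3 mol (1:1 ratio)
M = m / n = 1.049 g / 9.901 × 10^-3 mol = 106.0 g/mol

106.0 g/mol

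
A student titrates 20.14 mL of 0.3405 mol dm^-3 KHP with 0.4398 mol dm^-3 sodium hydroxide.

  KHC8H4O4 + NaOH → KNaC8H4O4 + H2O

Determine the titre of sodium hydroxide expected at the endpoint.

n(KHC8H4O4) = 0.02014 L × 0.3405 mol/L = 6.858 × 10^-3 mol
n(NaOH) = 6.858 × 10^-3 mol (1:1 stoichiometry)
V(NaOH) = 6.858 × 10^-3 mol / 0.4398 mol/L = 0.01559 L = 15.59 mL

15.59 mL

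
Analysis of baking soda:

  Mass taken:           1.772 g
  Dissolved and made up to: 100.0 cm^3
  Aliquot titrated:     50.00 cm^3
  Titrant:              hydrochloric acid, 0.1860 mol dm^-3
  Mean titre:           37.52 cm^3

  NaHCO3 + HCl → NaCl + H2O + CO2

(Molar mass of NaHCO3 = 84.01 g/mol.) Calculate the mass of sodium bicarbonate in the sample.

n(HCl) per titration = 0.03752 × 0.1860 = 6.979 × 10^-3 mol
n(NaHCO3) in each aliquot = 6.979 × 10^-3 mol (1:1 ratio)
n(NaHCO3) in the whole flask = 6.979 × 10^-3 × 100.0/50.00 = 0.01396 mol
mass of NaHCO3 = 0.01396 × 84.01 = 1.173 g

1.173 g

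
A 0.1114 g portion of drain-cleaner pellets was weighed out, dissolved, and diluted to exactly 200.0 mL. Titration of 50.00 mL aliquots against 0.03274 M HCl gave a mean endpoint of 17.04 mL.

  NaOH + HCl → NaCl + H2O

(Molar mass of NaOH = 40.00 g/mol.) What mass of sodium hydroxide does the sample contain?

n(HCl) per titration = 0.01704 × 0.03274 = 5.579 × 10^-4 mol
n(NaOH) in each aliquot = 5.579 × 10^-4 mol (1:1 ratio)
n(NaOH) in the whole flask = 5.579 × 10^-4 × 200.0/50.00 = 2.232 × 10^-3 mol
mass of NaOH = 2.232 × 10^-3 × 40.00 = 0.08926 g

0.08926 g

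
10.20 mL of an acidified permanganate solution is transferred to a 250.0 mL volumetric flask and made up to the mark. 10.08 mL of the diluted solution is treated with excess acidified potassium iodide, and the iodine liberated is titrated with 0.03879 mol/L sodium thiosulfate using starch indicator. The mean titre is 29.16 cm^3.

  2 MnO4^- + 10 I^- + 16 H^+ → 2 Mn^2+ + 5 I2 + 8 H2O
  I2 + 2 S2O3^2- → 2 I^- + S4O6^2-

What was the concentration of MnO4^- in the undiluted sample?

0.5501 mol/L

n(S2O3^2-) = 0.02916 × 0.03879 = 1.131 × 10^-3 mol
n(I2) = n(S2O3^2-)/2 = 5.656 × 10^-4 mol
From the 2:5 ratio, n(MnO4^-) in the aliquot = 2/5 × 5.656 × 10^-4 = 2.262 × 10^-4 mol
[MnO4^-]_dilute = 2.262 × 10^-4 / 0.01008 = 0.02244 mol/L
[MnO4^-]_original = 0.02244 × 250.0/10.20 = 0.5501 mol/L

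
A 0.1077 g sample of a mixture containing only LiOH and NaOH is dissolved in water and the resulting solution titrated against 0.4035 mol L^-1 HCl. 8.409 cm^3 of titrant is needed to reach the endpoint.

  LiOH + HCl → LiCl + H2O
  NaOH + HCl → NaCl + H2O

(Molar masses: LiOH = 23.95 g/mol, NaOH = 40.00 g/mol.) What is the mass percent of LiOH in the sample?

38.82 %

n(HCl) = 0.008409 × 0.4035 = 3.393 × 10^-3 mol
Let x = n(LiOH), y = n(NaOH).
Titrant: 1x + 1y = 3.393 × 10^-3;  mass: 23.95x + 40.00y = 0.1077
Solving, x = 1.746 × 10^-3 mol, y = 1.647 × 10^-3 mol
mass of LiOH = 1.746 × 10^-3 × 23.95 = 0.04181 g
% LiOH = 0.04181 / 0.1077 × 100 = 38.82 %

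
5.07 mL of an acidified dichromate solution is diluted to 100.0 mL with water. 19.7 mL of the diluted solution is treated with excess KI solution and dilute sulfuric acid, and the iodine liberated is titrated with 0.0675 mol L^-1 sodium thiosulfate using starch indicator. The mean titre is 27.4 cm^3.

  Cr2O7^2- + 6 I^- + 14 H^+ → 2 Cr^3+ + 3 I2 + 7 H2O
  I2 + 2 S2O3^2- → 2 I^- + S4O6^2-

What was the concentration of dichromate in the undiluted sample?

0.309 mol/L

n(S2O3^2-) = 0.0274 × 0.0675 = 1.85 × 10^-3 mol
n(I2) = n(S2O3^2-)/2 = 9.25 × 10^-4 mol
From the 1:3 ratio, n(Cr2O7^2-) in the aliquot = 1/3 × 9.25 × 10^-4 = 3.08 × 10^-4 mol
[Cr2O7^2-]_dilute = 3.08 × 10^-4 / 0.0197 = 0.0156 mol/L
[Cr2O7^2-]_original = 0.0156 × 100.0/5.07 = 0.309 mol/L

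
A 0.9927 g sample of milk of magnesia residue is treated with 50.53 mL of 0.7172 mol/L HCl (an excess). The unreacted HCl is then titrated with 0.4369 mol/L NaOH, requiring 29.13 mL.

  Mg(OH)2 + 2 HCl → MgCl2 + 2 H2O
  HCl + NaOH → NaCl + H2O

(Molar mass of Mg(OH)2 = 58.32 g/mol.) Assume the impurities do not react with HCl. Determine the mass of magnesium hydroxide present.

n(HCl) added = 0.05053 × 0.7172 = 0.03624 mol
n(NaOH) used in back-titration = 0.02913 × 0.4369 = 0.01273 mol
n(HCl) left over = 0.01273 mol (1:1 ratio)
n(HCl) consumed by analyte = 0.03624 − 0.01273 = 0.02351 mol
From the 1:2 ratio, n(Mg(OH)2) = 1/2 × 0.02351 = 0.01176 mol
mass of Mg(OH)2 = 0.01176 × 58.32 = 0.6856 g

0.6856 g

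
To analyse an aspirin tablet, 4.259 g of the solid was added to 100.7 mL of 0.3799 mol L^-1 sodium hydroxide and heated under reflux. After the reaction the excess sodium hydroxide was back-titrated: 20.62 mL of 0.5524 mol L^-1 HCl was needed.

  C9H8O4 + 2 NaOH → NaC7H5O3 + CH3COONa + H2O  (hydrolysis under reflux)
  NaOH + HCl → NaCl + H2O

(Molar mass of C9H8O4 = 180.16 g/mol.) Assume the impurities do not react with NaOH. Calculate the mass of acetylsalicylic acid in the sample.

n(NaOH) added = 0.1007 × 0.3799 = 0.03826 mol
n(HCl) used in back-titration = 0.02062 × 0.5524 = 0.01139 mol
n(NaOH) left over = 0.01139 mol (1:1 ratio)
n(NaOH) consumed by analyte = 0.03826 − 0.01139 = 0.02687 mol
From the 1:2 ratio, n(C9H8O4) = 1/2 × 0.02687 = 0.01343 mol
mass of C9H8O4 = 0.01343 × 180.16 = 2.420 g

2.420 g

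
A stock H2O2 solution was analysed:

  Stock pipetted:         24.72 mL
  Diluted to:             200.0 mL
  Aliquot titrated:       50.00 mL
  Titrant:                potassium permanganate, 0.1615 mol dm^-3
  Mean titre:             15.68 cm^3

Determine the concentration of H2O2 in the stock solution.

1.024 mol/L

2 MnO4^- + 5 H2O2 + 6 H^+ → 2 Mn^2+ + 5 O2 + 8 H2O
n(KMnO4) = 0.01568 × 0.1615 = 2.532 × 10^-3 mol
From the 5:2 ratio, n(H2O2) in the aliquot = 5/2 × 2.532 × 10^-3 = 6.331 × 10^-3 mol
[H2O2]_dilute = 6.331 × 10^-3 / 0.05000 = 0.1266 mol/L
Dilution factor = 200.0 / 24.72 = 8.091
[H2O2]_stock = 0.1266 × 8.091 = 1.024 mol/L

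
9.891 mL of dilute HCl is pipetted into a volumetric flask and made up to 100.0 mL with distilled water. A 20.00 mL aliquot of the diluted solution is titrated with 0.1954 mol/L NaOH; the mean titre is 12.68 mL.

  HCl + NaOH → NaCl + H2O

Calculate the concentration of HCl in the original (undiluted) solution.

n(NaOH) = 0.01268 × 0.1954 = 2.478 × 10^-3 mol
n(HCl) in the aliquot = 2.478 × 10^-3 mol (1:1 ratio)
[HCl]_dilute = 2.478 × 10^-3 / 0.02000 = 0.1239 mol/L
Dilution factor = 100.0 / 9.891 = 10.11
[HCl]_stock = 0.1239 × 10.11 = 1.252 mol/L

1.252 mol/L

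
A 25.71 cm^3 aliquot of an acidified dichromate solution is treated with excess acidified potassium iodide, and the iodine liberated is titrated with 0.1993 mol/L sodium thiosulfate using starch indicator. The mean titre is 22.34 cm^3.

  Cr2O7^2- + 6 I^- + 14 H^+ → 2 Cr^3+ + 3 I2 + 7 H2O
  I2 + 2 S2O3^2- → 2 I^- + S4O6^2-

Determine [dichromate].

0.02886 mol/L

n(S2O3^2-) = 0.02234 × 0.1993 = 4.452 × 10^-3 mol
n(I2) = n(S2O3^2-)/2 = 2.226 × 10^-3 mol
From the 1:3 ratio, n(Cr2O7^2-) in the aliquot = 1/3 × 2.226 × 10^-3 = 7.421 × 10^-4 mol
[Cr2O7^2-] = 7.421 × 10^-4 / 0.02571 = 0.02886 mol/L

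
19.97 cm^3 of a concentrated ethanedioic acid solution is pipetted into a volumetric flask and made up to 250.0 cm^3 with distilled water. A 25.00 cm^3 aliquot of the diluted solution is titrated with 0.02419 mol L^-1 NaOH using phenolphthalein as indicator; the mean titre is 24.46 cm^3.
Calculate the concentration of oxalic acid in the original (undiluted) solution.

0.1481 mol/L

H2C2O4 + 2 NaOH → Na2C2O4 + 2 H2O
n(NaOH) = 0.02446 × 0.02419 = 5.917 × 10^-4 mol
From the 1:2 ratio, n(H2C2O4) in the aliquot = 1/2 × 5.917 × 10^-4 = 2.958 × 10^-4 mol
[H2C2O4]_dilute = 2.958 × 10^-4 / 0.02500 = 0.01183 mol/L
Dilution factor = 250.0 / 19.97 = 12.52
[H2C2O4]_stock = 0.01183 × 12.52 = 0.1481 mol/L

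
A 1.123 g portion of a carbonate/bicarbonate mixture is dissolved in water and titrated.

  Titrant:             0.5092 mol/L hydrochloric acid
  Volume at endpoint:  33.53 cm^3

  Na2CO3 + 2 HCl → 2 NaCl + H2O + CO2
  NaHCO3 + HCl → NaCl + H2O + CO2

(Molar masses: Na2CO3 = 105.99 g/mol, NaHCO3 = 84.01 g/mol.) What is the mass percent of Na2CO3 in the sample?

n(HCl) = 0.03353 × 0.5092 = 0.01707 mol
Let x = n(Na2CO3), y = n(NaHCO3).
Titrant: 2x + 1y = 0.01707;  mass: 105.99x + 84.01y = 1.123
Solving, x = 5.019 × 10^-3 mol, y = 7.035 × 10^-3 mol
mass of Na2CO3 = 5.019 × 10^-3 × 105.99 = 0.5320 g
% Na2CO3 = 0.5320 / 1.123 × 100 = 47.37 %

47.37 %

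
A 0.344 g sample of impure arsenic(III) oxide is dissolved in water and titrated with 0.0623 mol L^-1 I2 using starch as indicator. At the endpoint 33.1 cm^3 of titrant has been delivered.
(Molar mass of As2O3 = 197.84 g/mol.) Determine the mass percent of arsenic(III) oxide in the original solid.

As2O3 + 2 I2 + 2 H2O → As2O5 + 4 HI
n(I2) = 0.0331 L × 0.0623 mol/L = 2.06 × 10^-3 mol
From the 1:2 ratio, n(As2O3) = 1/2 × 2.06 × 10^-3 = 1.03 × 10^-3 mol
mass of As2O3 = 1.03 × 10^-3 × 197.84 g/mol = 0.204 g
% As2O3 = 0.204 / 0.344 × 100 = 59.3 %

59.3 %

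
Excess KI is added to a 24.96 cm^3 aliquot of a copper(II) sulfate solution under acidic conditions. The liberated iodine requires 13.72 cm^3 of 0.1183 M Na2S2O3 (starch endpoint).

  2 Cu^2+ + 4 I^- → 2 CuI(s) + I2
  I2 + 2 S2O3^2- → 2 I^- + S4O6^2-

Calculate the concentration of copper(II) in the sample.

n(S2O3^2-) = 0.01372 × 0.1183 = 1.623 × 10^-3 mol
n(I2) = n(S2O3^2-)/2 = 8.115 × 10^-4 mol
From the 2:1 ratio, n(Cu2+) in the aliquot = 2/1 × 8.115 × 10^-4 = 1.623 × 10^-3 mol
[Cu2+] = 1.623 × 10^-3 / 0.02496 = 0.06503 mol/L

0.06503 M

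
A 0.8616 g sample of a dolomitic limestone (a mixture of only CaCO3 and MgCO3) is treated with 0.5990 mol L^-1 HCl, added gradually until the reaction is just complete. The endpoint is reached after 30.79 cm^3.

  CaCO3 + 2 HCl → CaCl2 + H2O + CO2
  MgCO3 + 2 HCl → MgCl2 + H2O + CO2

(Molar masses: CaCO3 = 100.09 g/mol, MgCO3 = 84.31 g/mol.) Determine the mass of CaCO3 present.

n(HCl) = 0.03079 × 0.5990 = 0.01844 mol
Let x = n(CaCO3), y = n(MgCO3).
Titrant: 2x + 2y = 0.01844;  mass: 100.09x + 84.31y = 0.8616
Solving, x = 5.331 × 10^-3 mol, y = 3.890 × 10^-3 mol
mass of CaCO3 = 5.331 × 10^-3 × 100.09 = 0.5336 g

0.5336 g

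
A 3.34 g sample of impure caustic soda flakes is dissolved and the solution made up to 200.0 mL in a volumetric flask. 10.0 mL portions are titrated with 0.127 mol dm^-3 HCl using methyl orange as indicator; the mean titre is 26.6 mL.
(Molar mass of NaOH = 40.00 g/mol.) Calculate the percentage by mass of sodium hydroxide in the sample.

NaOH + HCl → NaCl + H2O
n(HCl) per titration = 0.0266 × 0.127 = 3.38 × 10^-3 mol
n(NaOH) in each aliquot = 3.38 × 10^-3 mol (1:1 ratio)
n(NaOH) in the whole flask = 3.38 × 10^-3 × 200.0/10.0 = 0.0676 mol
mass of NaOH = 0.0676 × 40.00 = 2.70 g
% NaOH = 2.70 / 3.34 × 100 = 80.9 %

80.9 %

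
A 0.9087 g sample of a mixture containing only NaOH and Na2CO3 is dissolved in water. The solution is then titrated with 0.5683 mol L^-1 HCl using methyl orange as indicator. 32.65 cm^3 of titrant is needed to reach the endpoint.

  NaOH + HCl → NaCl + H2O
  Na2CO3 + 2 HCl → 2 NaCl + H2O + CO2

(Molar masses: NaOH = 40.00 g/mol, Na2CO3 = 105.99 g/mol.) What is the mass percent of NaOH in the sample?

25.28 %

n(HCl) = 0.03265 × 0.5683 = 0.01855 mol
Let x = n(NaOH), y = n(Na2CO3).
Titrant: 1x + 2y = 0.01855;  mass: 40.00x + 105.99y = 0.9087
Solving, x = 5.742 × 10^-3 mol, y = 6.406 × 10^-3 mol
mass of NaOH = 5.742 × 10^-3 × 40.00 = 0.2297 g
% NaOH = 0.2297 / 0.9087 × 100 = 25.28 %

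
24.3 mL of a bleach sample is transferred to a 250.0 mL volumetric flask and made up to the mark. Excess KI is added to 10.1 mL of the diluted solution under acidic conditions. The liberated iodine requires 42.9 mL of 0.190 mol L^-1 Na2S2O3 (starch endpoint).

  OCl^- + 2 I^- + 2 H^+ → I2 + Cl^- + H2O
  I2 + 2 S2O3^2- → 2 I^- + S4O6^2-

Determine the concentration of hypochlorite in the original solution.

n(S2O3^2-) = 0.0429 × 0.190 = 8.15 × 10^-3 mol
n(I2) = n(S2O3^2-)/2 = 4.08 × 10^-3 mol
n(OCl^-) in the aliquot = 4.08 × 10^-3 mol (1:1 ratio)
[OCl^-]_dilute = 4.08 × 10^-3 / 0.0101 = 0.404 mol/L
[OCl^-]_original = 0.404 × 250.0/24.3 = 4.15 mol/L

4.15 mol/L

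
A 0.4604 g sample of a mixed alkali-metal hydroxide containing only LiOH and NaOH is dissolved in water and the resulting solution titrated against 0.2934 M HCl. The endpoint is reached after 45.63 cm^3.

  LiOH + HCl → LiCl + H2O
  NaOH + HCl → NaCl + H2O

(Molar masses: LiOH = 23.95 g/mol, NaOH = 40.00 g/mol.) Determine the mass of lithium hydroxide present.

0.1121 g

n(HCl) = 0.04563 × 0.2934 = 0.01339 mol
Let x = n(LiOH), y = n(NaOH).
Titrant: 1x + 1y = 0.01339;  mass: 23.95x + 40.00y = 0.4604
Solving, x = 4.680 × 10^-3 mol, y = 8.708 × 10^-3 mol
mass of LiOH = 4.680 × 10^-3 × 23.95 = 0.1121 g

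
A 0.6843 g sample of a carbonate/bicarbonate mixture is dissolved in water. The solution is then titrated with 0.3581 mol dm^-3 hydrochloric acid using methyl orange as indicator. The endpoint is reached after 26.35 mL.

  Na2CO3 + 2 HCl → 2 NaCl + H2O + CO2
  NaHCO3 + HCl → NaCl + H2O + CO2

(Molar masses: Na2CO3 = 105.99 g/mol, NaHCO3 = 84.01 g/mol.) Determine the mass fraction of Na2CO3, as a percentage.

27.07 %

n(HCl) = 0.02635 × 0.3581 = 9.436 × 10^-3 mol
Let x = n(Na2CO3), y = n(NaHCO3).
Titrant: 2x + 1y = 9.436 × 10^-3;  mass: 105.99x + 84.01y = 0.6843
Solving, x = 1.748 × 10^-3 mol, y = 5.940 × 10^-3 mol
mass of Na2CO3 = 1.748 × 10^-3 × 105.99 = 0.1852 g
% Na2CO3 = 0.1852 / 0.6843 × 100 = 27.07 %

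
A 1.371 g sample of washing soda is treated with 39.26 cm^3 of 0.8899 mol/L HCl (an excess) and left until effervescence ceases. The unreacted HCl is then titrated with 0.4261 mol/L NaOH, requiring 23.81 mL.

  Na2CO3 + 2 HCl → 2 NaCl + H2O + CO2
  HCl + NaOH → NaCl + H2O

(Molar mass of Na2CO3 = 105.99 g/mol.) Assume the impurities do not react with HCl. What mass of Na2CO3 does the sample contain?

n(HCl) added = 0.03926 × 0.8899 = 0.03494 mol
n(NaOH) used in back-titration = 0.02381 × 0.4261 = 0.01015 mol
n(HCl) left over = 0.01015 mol (1:1 ratio)
n(HCl) consumed by analyte = 0.03494 − 0.01015 = 0.02479 mol
From the 1:2 ratio, n(Na2CO3) = 1/2 × 0.02479 = 0.01240 mol
mass of Na2CO3 = 0.01240 × 105.99 = 1.314 g

1.314 g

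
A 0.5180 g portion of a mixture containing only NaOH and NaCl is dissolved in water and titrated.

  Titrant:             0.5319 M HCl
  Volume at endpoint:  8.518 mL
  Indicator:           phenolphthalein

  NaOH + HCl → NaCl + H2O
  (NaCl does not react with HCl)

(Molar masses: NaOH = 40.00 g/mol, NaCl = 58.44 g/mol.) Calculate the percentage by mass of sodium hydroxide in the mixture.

n(HCl) = 0.008518 × 0.5319 = 4.531 × 10^-3 mol
Let x = n(NaOH), y = n(NaCl).
Titrant: 1x = 4.531 × 10^-3;  mass: 40.00x + 58.44y = 0.5180
Solving, x = 4.531 × 10^-3 mol, y = 5.763 × 10^-3 mol
mass of NaOH = 4.531 × 10^-3 × 40.00 = 0.1812 g
% NaOH = 0.1812 / 0.5180 × 100 = 34.99 %

34.99 %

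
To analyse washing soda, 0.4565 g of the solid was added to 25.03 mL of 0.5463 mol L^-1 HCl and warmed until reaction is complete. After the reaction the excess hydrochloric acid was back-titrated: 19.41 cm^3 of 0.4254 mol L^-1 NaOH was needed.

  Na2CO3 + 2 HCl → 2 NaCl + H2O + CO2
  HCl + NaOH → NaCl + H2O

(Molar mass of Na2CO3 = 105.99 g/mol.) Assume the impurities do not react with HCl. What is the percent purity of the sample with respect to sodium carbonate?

n(HCl) added = 0.02503 × 0.5463 = 0.01367 mol
n(NaOH) used in back-titration = 0.01941 × 0.4254 = 8.257 × 10^-3 mol
n(HCl) left over = 8.257 × 10^-3 mol (1:1 ratio)
n(HCl) consumed by analyte = 0.01367 − 8.257 × 10^-3 = 5.417 × 10^-3 mol
From the 1:2 ratio, n(Na2CO3) = 1/2 × 5.417 × 10^-3 = 2.708 × 10^-3 mol
mass of Na2CO3 = 2.708 × 10^-3 × 105.99 = 0.2871 g
% Na2CO3 = 0.2871 / 0.4565 × 100 = 62.88 %

62.88 %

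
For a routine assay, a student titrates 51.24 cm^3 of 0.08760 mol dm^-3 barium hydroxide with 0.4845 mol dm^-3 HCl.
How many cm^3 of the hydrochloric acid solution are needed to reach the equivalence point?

18.53 mL

Ba(OH)2 + 2 HCl → BaCl2 + 2 H2O
n(Ba(OH)2) = 0.05124 L × 0.08760 mol/L = 4.489 × 10^-3 mol
From the 2:1 stoichiometry, n(HCl) = 2/1 × 4.489 × 10^-3 = 8.977 × 10^-3 mol
V(HCl) = 8.977 × 10^-3 mol / 0.4845 mol/L = 0.01853 L = 18.53 mL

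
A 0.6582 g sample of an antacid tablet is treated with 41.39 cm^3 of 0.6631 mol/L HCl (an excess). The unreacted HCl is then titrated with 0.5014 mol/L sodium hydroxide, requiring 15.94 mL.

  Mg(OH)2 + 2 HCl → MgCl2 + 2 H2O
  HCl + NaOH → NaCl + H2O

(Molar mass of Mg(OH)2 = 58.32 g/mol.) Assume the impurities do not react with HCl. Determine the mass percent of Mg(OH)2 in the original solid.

n(HCl) added = 0.04139 × 0.6631 = 0.02745 mol
n(NaOH) used in back-titration = 0.01594 × 0.5014 = 7.992 × 10^-3 mol
n(HCl) left over = 7.992 × 10^-3 mol (1:1 ratio)
n(HCl) consumed by analyte = 0.02745 − 7.992 × 10^-3 = 0.01945 mol
From the 1:2 ratio, n(Mg(OH)2) = 1/2 × 0.01945 = 9.727 × 10^-3 mol
mass of Mg(OH)2 = 9.727 × 10^-3 × 58.32 = 0.5673 g
% Mg(OH)2 = 0.5673 / 0.6582 × 100 = 86.18 %

86.18 %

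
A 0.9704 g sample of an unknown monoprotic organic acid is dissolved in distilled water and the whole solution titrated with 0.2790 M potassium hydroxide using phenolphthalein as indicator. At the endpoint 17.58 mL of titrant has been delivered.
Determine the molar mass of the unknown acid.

197.8 g/mol

n(KOH) = 0.01758 L × 0.2790 mol/L = 4.905 × 10^-3 mol
n(HA) = 4.905 × 10^-3 mol (1:1 ratio)
M = m / n = 0.9704 g / 4.905 × 10^-3 mol = 197.8 g/mol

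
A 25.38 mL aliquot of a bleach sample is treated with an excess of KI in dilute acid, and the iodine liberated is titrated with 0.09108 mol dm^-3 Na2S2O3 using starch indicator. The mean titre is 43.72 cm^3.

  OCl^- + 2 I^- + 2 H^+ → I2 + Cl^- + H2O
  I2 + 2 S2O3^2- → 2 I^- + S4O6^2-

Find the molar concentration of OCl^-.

0.07845 mol/L

n(S2O3^2-) = 0.04372 × 0.09108 = 3.982 × 10^-3 mol
n(I2) = n(S2O3^2-)/2 = 1.991 × 10^-3 mol
n(OCl^-) in the aliquot = 1.991 × 10^-3 mol (1:1 ratio)
[OCl^-] = 1.991 × 10^-3 / 0.02538 = 0.07845 mol/L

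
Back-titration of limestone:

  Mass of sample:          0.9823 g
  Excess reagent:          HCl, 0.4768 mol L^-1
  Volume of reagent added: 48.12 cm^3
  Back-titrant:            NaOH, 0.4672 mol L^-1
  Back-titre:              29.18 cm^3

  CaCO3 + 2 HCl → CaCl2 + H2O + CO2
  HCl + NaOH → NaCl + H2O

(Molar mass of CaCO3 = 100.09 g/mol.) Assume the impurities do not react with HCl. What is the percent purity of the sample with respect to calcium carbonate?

47.44 %

n(HCl) added = 0.04812 × 0.4768 = 0.02294 mol
n(NaOH) used in back-titration = 0.02918 × 0.4672 = 0.01363 mol
n(HCl) left over = 0.01363 mol (1:1 ratio)
n(HCl) consumed by analyte = 0.02294 − 0.01363 = 9.311 × 10^-3 mol
From the 1:2 ratio, n(CaCO3) = 1/2 × 9.311 × 10^-3 = 4.655 × 10^-3 mol
mass of CaCO3 = 4.655 × 10^-3 × 100.09 = 0.4660 g
% CaCO3 = 0.4660 / 0.9823 × 100 = 47.44 %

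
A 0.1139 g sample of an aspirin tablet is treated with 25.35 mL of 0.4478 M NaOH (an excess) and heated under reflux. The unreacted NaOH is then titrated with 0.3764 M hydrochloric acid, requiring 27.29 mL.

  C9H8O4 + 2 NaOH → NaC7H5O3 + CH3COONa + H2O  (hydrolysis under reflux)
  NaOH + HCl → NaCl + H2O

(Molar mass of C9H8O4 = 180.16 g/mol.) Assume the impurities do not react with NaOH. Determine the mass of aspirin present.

n(NaOH) added = 0.02535 × 0.4478 = 0.01135 mol
n(HCl) used in back-titration = 0.02729 × 0.3764 = 0.01027 mol
n(NaOH) left over = 0.01027 mol (1:1 ratio)
n(NaOH) consumed by analyte = 0.01135 − 0.01027 = 1.080 × 10^-3 mol
From the 1:2 ratio, n(C9H8O4) = 1/2 × 1.080 × 10^-3 = 5.399 × 10^-4 mol
mass of C9H8O4 = 5.399 × 10^-4 × 180.16 = 0.09727 g

0.09727 g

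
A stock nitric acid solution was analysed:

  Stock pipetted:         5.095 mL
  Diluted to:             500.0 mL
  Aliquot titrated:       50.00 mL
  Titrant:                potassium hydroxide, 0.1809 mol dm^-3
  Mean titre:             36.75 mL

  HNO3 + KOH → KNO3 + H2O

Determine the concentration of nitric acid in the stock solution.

13.05 mol/L

n(KOH) = 0.03675 × 0.1809 = 6.648 × 10^-3 mol
n(HNO3) in the aliquot = 6.648 × 10^-3 mol (1:1 ratio)
[HNO3]_dilute = 6.648 × 10^-3 / 0.05000 = 0.1330 mol/L
Dilution factor = 500.0 / 5.095 = 98.14
[HNO3]_stock = 0.1330 × 98.14 = 13.05 mol/L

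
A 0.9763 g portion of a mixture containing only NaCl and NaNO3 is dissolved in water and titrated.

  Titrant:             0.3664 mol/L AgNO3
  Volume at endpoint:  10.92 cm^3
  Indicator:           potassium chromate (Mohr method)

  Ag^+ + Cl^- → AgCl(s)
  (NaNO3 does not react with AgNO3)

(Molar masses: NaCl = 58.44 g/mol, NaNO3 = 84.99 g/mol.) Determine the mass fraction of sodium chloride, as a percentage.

n(AgNO3) = 0.01092 × 0.3664 = 4.001 × 10^-3 mol
Let x = n(NaCl), y = n(NaNO3).
Titrant: 1x = 4.001 × 10^-3;  mass: 58.44x + 84.99y = 0.9763
Solving, x = 4.001 × 10^-3 mol, y = 8.736 × 10^-3 mol
mass of NaCl = 4.001 × 10^-3 × 58.44 = 0.2338 g
% NaCl = 0.2338 / 0.9763 × 100 = 23.95 %

23.95 %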